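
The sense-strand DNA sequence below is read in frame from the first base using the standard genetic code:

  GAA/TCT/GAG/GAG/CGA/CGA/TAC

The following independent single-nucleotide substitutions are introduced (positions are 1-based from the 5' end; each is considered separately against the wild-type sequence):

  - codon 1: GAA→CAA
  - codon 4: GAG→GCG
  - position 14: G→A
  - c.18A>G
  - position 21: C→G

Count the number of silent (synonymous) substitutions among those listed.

1

Codon 1: GAA (Glu) → CAA (Gln) — missense.
Codon 4: GAG (Glu) → GCG (Ala) — missense.
Codon 5: CGA (Arg) → CAA (Gln) — missense.
Codon 6: CGA (Arg) → CGG (Arg) — synonymous.
Codon 7: TAC (Tyr) → TAG (Stop) — nonsense.
Synonymous: 1 of 5.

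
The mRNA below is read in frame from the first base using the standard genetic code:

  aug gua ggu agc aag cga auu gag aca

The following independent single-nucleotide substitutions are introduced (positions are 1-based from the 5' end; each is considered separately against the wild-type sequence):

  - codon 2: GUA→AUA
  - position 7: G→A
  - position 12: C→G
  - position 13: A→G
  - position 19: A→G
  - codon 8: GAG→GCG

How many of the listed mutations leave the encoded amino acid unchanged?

0

Codon 2: GUA (Val) → AUA (Ile) — missense.
Codon 3: GGU (Gly) → AGU (Ser) — missense.
Codon 4: AGC (Ser) → AGG (Arg) — missense.
Codon 5: AAG (Lys) → GAG (Glu) — missense.
Codon 7: AUU (Ile) → GUU (Val) — missense.
Codon 8: GAG (Glu) → GCG (Ala) — missense.
Synonymous: 0 of 6.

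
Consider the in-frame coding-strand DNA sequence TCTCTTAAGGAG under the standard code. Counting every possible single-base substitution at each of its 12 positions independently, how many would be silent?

8

Codon 1 (TCT, Ser): 3 synonymous substitutions.
Codon 2 (CTT, Leu): 3 synonymous substitutions.
Codon 3 (AAG, Lys): 1 synonymous substitution.
Codon 4 (GAG, Glu): 1 synonymous substitution.
Total: 3 + 3 + 1 + 1 = 8.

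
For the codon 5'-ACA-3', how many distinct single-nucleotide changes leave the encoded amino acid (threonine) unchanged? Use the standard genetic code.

3

Position 1: none → 0 synonymous.
Position 2: none → 0 synonymous.
Position 3: ACU, ACC, ACG → 3 synonymous.
Total: 0 + 0 + 3 = 3.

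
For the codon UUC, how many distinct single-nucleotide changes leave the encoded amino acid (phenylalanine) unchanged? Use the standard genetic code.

1

Position 1: none → 0 synonymous.
Position 2: none → 0 synonymous.
Position 3: UUU → 1 synonymous.
Total: 0 + 0 + 1 = 1.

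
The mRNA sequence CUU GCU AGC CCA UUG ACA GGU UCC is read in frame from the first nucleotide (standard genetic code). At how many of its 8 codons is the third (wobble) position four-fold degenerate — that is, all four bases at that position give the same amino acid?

Codon 1 CUU (Leu): third position 4-fold.
Codon 2 GCU (Ala): third position 4-fold.
Codon 3 AGC (Ser): third position 2-fold.
Codon 4 CCA (Pro): third position 4-fold.
Codon 5 UUG (Leu): third position 2-fold.
Codon 6 ACA (Thr): third position 4-fold.
Codon 7 GGU (Gly): third position 4-fold.
Codon 8 UCC (Ser): third position 4-fold.
Four-fold degenerate third positions: 6.

6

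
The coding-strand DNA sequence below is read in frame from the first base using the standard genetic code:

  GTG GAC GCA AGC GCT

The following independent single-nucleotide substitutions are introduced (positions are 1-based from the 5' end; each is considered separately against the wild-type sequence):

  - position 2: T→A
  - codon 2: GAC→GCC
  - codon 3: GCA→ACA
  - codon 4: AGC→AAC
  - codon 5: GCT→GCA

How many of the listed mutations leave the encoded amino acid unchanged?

Codon 1: GTG (Val) → GAG (Glu) — missense.
Codon 2: GAC (Asp) → GCC (Ala) — missense.
Codon 3: GCA (Ala) → ACA (Thr) — missense.
Codon 4: AGC (Ser) → AAC (Asn) — missense.
Codon 5: GCT (Ala) → GCA (Ala) — synonymous.
Synonymous: 1 of 5.

1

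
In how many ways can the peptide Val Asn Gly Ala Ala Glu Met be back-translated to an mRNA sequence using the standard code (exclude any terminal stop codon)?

1024

Val: 4 codons.
Asn: 2 codons.
Gly: 4 codons.
Ala: 4 codons.
Ala: 4 codons.
Glu: 2 codons.
Met: 1 codon.
4 × 2 × 4 × 4 × 4 × 2 × 1 = 1024.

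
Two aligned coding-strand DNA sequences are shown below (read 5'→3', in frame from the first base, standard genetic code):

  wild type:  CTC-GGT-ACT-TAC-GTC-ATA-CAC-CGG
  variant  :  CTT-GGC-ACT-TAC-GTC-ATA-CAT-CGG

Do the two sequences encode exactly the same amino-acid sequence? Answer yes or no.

Codon 1: CTC Leu / CTT Leu — synonymous.
Codon 2: GGT Gly / GGC Gly — synonymous.
Codon 3: ACT Thr / ACT Thr — identical.
Codon 4: TAC Tyr / TAC Tyr — identical.
Codon 5: GTC Val / GTC Val — identical.
Codon 6: ATA Ile / ATA Ile — identical.
Codon 7: CAC His / CAT His — synonymous.
Codon 8: CGG Arg / CGG Arg — identical.
Nonsynonymous differences: 0 → same protein.

yes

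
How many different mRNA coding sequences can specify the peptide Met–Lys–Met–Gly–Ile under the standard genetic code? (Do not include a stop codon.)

Met: 1 codon.
Lys: 2 codons.
Met: 1 codon.
Gly: 4 codons.
Ile: 3 codons.
1 × 2 × 1 × 4 × 3 = 24.

24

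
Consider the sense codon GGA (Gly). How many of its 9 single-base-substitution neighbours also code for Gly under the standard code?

Position 1: none → 0 synonymous.
Position 2: none → 0 synonymous.
Position 3: GGT, GGC, GGG → 3 synonymous.
Total: 0 + 0 + 3 = 3.

3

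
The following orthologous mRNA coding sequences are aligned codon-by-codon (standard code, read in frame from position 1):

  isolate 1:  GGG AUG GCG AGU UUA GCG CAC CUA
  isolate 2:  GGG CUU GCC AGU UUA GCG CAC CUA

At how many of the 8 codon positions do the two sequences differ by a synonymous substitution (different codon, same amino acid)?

Codon 1: GGG Gly / GGG Gly — identical.
Codon 2: AUG Met / CUU Leu — nonsynonymous.
Codon 3: GCG Ala / GCC Ala — synonymous.
Codon 4: AGU Ser / AGU Ser — identical.
Codon 5: UUA Leu / UUA Leu — identical.
Codon 6: GCG Ala / GCG Ala — identical.
Codon 7: CAC His / CAC His — identical.
Codon 8: CUA Leu / CUA Leu — identical.
Synonymous differences: 1.

1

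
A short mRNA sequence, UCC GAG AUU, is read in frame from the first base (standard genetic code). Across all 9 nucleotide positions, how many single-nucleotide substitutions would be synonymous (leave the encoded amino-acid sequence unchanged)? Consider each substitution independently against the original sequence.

6

Codon 1 (UCC, Ser): 3 synonymous substitutions.
Codon 2 (GAG, Glu): 1 synonymous substitution.
Codon 3 (AUU, Ile): 2 synonymous substitutions.
Total: 3 + 1 + 2 = 6.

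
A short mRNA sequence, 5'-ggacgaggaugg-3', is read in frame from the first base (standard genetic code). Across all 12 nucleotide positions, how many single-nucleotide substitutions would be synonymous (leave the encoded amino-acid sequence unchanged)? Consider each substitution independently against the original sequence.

10

Codon 1 (GGA, Gly): 3 synonymous substitutions.
Codon 2 (CGA, Arg): 4 synonymous substitutions.
Codon 3 (GGA, Gly): 3 synonymous substitutions.
Codon 4 (UGG, Trp): 0 synonymous substitutions.
Total: 3 + 4 + 3 + 0 = 10.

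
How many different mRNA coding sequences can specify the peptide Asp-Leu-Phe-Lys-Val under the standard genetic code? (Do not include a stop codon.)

192

Asp: 2 codons.
Leu: 6 codons.
Phe: 2 codons.
Lys: 2 codons.
Val: 4 codons.
2 × 6 × 2 × 2 × 4 = 192.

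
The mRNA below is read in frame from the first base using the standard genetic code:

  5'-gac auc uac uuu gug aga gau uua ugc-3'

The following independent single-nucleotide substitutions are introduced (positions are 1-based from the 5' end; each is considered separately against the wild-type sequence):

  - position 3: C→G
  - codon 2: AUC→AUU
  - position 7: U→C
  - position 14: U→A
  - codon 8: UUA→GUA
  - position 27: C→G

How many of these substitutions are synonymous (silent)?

1

Codon 1: GAC (Asp) → GAG (Glu) — missense.
Codon 2: AUC (Ile) → AUU (Ile) — synonymous.
Codon 3: UAC (Tyr) → CAC (His) — missense.
Codon 5: GUG (Val) → GAG (Glu) — missense.
Codon 8: UUA (Leu) → GUA (Val) — missense.
Codon 9: UGC (Cys) → UGG (Trp) — missense.
Synonymous: 1 of 6.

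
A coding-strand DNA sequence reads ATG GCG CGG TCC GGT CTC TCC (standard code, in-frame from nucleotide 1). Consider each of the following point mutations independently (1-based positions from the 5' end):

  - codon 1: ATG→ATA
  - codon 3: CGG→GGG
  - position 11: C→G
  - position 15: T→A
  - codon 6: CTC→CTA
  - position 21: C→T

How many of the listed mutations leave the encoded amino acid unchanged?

Codon 1: ATG (Met) → ATA (Ile) — missense.
Codon 3: CGG (Arg) → GGG (Gly) — missense.
Codon 4: TCC (Ser) → TGC (Cys) — missense.
Codon 5: GGT (Gly) → GGA (Gly) — synonymous.
Codon 6: CTC (Leu) → CTA (Leu) — synonymous.
Codon 7: TCC (Ser) → TCT (Ser) — synonymous.
Synonymous: 3 of 6.

3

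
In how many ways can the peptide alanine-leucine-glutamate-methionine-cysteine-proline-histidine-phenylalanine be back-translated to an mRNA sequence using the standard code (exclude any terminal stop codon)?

Ala: 4 codons.
Leu: 6 codons.
Glu: 2 codons.
Met: 1 codon.
Cys: 2 codons.
Pro: 4 codons.
His: 2 codons.
Phe: 2 codons.
4 × 6 × 2 × 1 × 2 × 4 × 2 × 2 = 1536.

1536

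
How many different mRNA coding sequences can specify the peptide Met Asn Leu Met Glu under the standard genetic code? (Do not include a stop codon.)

24

Met: 1 codon.
Asn: 2 codons.
Leu: 6 codons.
Met: 1 codon.
Glu: 2 codons.
1 × 2 × 6 × 1 × 2 = 24.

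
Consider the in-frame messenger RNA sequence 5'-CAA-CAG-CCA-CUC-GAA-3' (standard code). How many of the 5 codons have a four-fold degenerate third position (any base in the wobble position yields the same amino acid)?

2

Codon 1 CAA (Gln): third position 2-fold.
Codon 2 CAG (Gln): third position 2-fold.
Codon 3 CCA (Pro): third position 4-fold.
Codon 4 CUC (Leu): third position 4-fold.
Codon 5 GAA (Glu): third position 2-fold.
Four-fold degenerate third positions: 2.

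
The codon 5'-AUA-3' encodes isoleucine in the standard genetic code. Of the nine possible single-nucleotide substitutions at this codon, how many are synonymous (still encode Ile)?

Position 1: none → 0 synonymous.
Position 2: none → 0 synonymous.
Position 3: AUU, AUC → 2 synonymous.
Total: 0 + 0 + 2 = 2.

2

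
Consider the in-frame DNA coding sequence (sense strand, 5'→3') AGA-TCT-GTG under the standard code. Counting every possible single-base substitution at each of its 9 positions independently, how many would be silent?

Codon 1 (AGA, Arg): 2 synonymous substitutions.
Codon 2 (TCT, Ser): 3 synonymous substitutions.
Codon 3 (GTG, Val): 3 synonymous substitutions.
Total: 2 + 3 + 3 = 8.

8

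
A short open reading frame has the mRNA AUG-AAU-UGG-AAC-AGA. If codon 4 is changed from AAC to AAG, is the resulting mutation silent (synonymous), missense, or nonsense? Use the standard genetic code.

missense

Position 12 falls in codon 4: AAC → Asn.
After the substitution the codon is AAG → Lys.
Asn ≠ Lys, so this is a missense mutation.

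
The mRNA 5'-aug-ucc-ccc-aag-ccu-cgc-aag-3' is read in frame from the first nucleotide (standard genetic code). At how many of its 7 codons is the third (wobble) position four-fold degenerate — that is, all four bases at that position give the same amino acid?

Codon 1 AUG (Met): third position 1-fold.
Codon 2 UCC (Ser): third position 4-fold.
Codon 3 CCC (Pro): third position 4-fold.
Codon 4 AAG (Lys): third position 2-fold.
Codon 5 CCU (Pro): third position 4-fold.
Codon 6 CGC (Arg): third position 4-fold.
Codon 7 AAG (Lys): third position 2-fold.
Four-fold degenerate third positions: 4.

4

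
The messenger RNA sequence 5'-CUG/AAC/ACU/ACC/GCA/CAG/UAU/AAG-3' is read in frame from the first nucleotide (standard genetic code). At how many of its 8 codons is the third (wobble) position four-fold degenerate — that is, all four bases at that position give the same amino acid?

4

Codon 1 CUG (Leu): third position 4-fold.
Codon 2 AAC (Asn): third position 2-fold.
Codon 3 ACU (Thr): third position 4-fold.
Codon 4 ACC (Thr): third position 4-fold.
Codon 5 GCA (Ala): third position 4-fold.
Codon 6 CAG (Gln): third position 2-fold.
Codon 7 UAU (Tyr): third position 2-fold.
Codon 8 AAG (Lys): third position 2-fold.
Four-fold degenerate third positions: 4.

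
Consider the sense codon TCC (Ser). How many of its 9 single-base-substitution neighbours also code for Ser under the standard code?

3

Position 1: none → 0 synonymous.
Position 2: none → 0 synonymous.
Position 3: TCT, TCA, TCG → 3 synonymous.
Total: 0 + 0 + 3 = 3.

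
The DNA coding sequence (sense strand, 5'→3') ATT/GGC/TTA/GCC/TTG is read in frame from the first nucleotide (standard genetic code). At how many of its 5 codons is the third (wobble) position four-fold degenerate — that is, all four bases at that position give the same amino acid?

2

Codon 1 ATT (Ile): third position 3-fold.
Codon 2 GGC (Gly): third position 4-fold.
Codon 3 TTA (Leu): third position 2-fold.
Codon 4 GCC (Ala): third position 4-fold.
Codon 5 TTG (Leu): third position 2-fold.
Four-fold degenerate third positions: 2.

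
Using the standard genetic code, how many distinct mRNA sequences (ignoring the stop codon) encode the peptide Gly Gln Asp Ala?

Gly: 4 codons.
Gln: 2 codons.
Asp: 2 codons.
Ala: 4 codons.
4 × 2 × 2 × 4 = 64.

64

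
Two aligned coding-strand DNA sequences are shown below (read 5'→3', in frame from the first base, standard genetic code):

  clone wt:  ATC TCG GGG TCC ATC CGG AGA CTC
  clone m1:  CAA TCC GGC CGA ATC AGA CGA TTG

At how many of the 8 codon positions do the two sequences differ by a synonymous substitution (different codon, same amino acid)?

5

Codon 1: ATC Ile / CAA Gln — nonsynonymous.
Codon 2: TCG Ser / TCC Ser — synonymous.
Codon 3: GGG Gly / GGC Gly — synonymous.
Codon 4: TCC Ser / CGA Arg — nonsynonymous.
Codon 5: ATC Ile / ATC Ile — identical.
Codon 6: CGG Arg / AGA Arg — synonymous.
Codon 7: AGA Arg / CGA Arg — synonymous.
Codon 8: CTC Leu / TTG Leu — synonymous.
Synonymous differences: 5.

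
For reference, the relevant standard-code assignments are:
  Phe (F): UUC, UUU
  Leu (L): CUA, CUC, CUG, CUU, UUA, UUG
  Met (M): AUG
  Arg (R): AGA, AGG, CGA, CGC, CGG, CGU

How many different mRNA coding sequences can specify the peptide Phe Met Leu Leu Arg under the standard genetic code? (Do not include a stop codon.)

Phe: 2 codons.
Met: 1 codon.
Leu: 6 codons.
Leu: 6 codons.
Arg: 6 codons.
2 × 1 × 6 × 6 × 6 = 432.

432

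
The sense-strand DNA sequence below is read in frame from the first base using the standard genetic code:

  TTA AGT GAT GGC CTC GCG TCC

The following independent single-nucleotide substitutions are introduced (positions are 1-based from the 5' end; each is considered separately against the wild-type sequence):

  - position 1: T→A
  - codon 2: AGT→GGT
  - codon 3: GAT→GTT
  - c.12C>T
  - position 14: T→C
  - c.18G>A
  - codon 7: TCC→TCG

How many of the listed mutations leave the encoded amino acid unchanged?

Codon 1: TTA (Leu) → ATA (Ile) — missense.
Codon 2: AGT (Ser) → GGT (Gly) — missense.
Codon 3: GAT (Asp) → GTT (Val) — missense.
Codon 4: GGC (Gly) → GGT (Gly) — synonymous.
Codon 5: CTC (Leu) → CCC (Pro) — missense.
Codon 6: GCG (Ala) → GCA (Ala) — synonymous.
Codon 7: TCC (Ser) → TCG (Ser) — synonymous.
Synonymous: 3 of 7.

3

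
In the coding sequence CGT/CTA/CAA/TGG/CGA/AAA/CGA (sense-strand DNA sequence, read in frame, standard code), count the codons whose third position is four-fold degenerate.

Codon 1 CGT (Arg): third position 4-fold.
Codon 2 CTA (Leu): third position 4-fold.
Codon 3 CAA (Gln): third position 2-fold.
Codon 4 TGG (Trp): third position 1-fold.
Codon 5 CGA (Arg): third position 4-fold.
Codon 6 AAA (Lys): third position 2-fold.
Codon 7 CGA (Arg): third position 4-fold.
Four-fold degenerate third positions: 4.

4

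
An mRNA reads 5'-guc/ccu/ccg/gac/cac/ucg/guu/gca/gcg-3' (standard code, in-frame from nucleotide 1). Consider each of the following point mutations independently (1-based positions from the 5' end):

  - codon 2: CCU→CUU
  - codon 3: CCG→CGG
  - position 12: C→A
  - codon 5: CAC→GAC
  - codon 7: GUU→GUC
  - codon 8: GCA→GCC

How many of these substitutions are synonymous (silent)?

2

Codon 2: CCU (Pro) → CUU (Leu) — missense.
Codon 3: CCG (Pro) → CGG (Arg) — missense.
Codon 4: GAC (Asp) → GAA (Glu) — missense.
Codon 5: CAC (His) → GAC (Asp) — missense.
Codon 7: GUU (Val) → GUC (Val) — synonymous.
Codon 8: GCA (Ala) → GCC (Ala) — synonymous.
Synonymous: 2 of 6.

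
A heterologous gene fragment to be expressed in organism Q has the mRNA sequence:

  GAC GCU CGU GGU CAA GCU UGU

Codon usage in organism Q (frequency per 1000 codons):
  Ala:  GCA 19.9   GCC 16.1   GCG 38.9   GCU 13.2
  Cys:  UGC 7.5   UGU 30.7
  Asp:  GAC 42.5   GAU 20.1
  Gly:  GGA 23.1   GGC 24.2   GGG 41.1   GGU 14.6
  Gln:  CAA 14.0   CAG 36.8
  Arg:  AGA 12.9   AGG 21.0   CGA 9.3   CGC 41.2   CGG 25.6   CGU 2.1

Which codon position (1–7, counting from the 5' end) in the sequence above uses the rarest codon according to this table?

3

Codon 1 GAC (Asp): 42.5 per 1000.
Codon 2 GCU (Ala): 13.2 per 1000.
Codon 3 CGU (Arg): 2.1 per 1000.
Codon 4 GGU (Gly): 14.6 per 1000.
Codon 5 CAA (Gln): 14.0 per 1000.
Codon 6 GCU (Ala): 13.2 per 1000.
Codon 7 UGU (Cys): 30.7 per 1000.
Lowest frequency is 2.1 at codon 3.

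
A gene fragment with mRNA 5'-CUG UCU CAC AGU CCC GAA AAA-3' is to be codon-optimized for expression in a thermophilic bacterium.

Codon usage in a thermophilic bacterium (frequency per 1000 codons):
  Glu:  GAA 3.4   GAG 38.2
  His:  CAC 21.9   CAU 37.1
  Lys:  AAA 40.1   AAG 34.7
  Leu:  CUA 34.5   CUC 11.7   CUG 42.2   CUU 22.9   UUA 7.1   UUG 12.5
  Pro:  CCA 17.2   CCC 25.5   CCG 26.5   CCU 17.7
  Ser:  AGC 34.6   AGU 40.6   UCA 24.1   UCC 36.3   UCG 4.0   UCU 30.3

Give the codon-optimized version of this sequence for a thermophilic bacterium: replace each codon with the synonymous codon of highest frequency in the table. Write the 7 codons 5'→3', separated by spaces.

CUG AGU CAU AGU CCG GAG AAA

Codon 1 (Leu): best is CUG at 42.2.
Codon 2 (Ser): best is AGU at 40.6.
Codon 3 (His): best is CAU at 37.1.
Codon 4 (Ser): best is AGU at 40.6.
Codon 5 (Pro): best is CCG at 26.5.
Codon 6 (Glu): best is GAG at 38.2.
Codon 7 (Lys): best is AAA at 40.1.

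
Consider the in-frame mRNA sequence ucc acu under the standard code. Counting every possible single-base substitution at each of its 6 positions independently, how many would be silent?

6

Codon 1 (UCC, Ser): 3 synonymous substitutions.
Codon 2 (ACU, Thr): 3 synonymous substitutions.
Total: 3 + 3 = 6.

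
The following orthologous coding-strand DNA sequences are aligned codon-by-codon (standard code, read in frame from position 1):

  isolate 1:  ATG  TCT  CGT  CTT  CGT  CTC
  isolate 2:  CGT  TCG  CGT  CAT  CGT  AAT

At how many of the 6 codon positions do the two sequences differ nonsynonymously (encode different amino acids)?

Codon 1: ATG Met / CGT Arg — nonsynonymous.
Codon 2: TCT Ser / TCG Ser — synonymous.
Codon 3: CGT Arg / CGT Arg — identical.
Codon 4: CTT Leu / CAT His — nonsynonymous.
Codon 5: CGT Arg / CGT Arg — identical.
Codon 6: CTC Leu / AAT Asn — nonsynonymous.
Nonsynonymous differences: 3.

3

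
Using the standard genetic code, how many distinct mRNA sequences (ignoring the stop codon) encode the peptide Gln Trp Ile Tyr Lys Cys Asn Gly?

384

Gln: 2 codons.
Trp: 1 codon.
Ile: 3 codons.
Tyr: 2 codons.
Lys: 2 codons.
Cys: 2 codons.
Asn: 2 codons.
Gly: 4 codons.
2 × 1 × 3 × 2 × 2 × 2 × 2 × 4 = 384.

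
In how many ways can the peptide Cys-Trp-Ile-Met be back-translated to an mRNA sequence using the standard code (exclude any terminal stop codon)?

6

Cys: 2 codons.
Trp: 1 codon.
Ile: 3 codons.
Met: 1 codon.
2 × 1 × 3 × 1 = 6.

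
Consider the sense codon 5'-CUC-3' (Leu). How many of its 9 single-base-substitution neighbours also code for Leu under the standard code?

Position 1: none → 0 synonymous.
Position 2: none → 0 synonymous.
Position 3: CUU, CUA, CUG → 3 synonymous.
Total: 0 + 0 + 3 = 3.

3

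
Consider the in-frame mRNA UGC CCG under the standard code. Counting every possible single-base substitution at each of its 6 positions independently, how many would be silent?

4

Codon 1 (UGC, Cys): 1 synonymous substitution.
Codon 2 (CCG, Pro): 3 synonymous substitutions.
Total: 1 + 3 = 4.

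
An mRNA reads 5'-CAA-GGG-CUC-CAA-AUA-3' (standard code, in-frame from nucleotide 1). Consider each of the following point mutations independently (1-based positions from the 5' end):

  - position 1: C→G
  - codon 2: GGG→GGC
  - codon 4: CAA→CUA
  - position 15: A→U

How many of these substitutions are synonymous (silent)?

2

Codon 1: CAA (Gln) → GAA (Glu) — missense.
Codon 2: GGG (Gly) → GGC (Gly) — synonymous.
Codon 4: CAA (Gln) → CUA (Leu) — missense.
Codon 5: AUA (Ile) → AUU (Ile) — synonymous.
Synonymous: 2 of 4.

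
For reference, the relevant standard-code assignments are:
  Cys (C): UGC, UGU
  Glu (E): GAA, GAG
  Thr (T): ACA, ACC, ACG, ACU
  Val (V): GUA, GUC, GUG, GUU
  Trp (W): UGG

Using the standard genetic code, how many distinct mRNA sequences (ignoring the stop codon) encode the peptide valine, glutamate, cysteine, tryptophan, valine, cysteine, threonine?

512

Val: 4 codons.
Glu: 2 codons.
Cys: 2 codons.
Trp: 1 codon.
Val: 4 codons.
Cys: 2 codons.
Thr: 4 codons.
4 × 2 × 2 × 1 × 4 × 2 × 4 = 512.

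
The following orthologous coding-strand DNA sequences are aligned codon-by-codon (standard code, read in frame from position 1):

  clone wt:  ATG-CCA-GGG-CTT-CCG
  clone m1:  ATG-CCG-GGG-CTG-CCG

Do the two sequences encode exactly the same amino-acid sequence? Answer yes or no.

yes

Codon 1: ATG Met / ATG Met — identical.
Codon 2: CCA Pro / CCG Pro — synonymous.
Codon 3: GGG Gly / GGG Gly — identical.
Codon 4: CTT Leu / CTG Leu — synonymous.
Codon 5: CCG Pro / CCG Pro — identical.
Nonsynonymous differences: 0 → same protein.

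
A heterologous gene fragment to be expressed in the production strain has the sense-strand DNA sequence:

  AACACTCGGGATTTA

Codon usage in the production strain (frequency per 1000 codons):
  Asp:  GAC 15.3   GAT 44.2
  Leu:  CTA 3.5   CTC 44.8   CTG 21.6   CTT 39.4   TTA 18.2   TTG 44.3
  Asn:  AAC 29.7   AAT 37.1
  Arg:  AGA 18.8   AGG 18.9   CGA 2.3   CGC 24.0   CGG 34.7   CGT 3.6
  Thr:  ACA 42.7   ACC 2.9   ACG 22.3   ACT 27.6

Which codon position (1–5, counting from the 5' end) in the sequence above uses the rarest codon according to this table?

5

Codon 1 AAC (Asn): 29.7 per 1000.
Codon 2 ACT (Thr): 27.6 per 1000.
Codon 3 CGG (Arg): 34.7 per 1000.
Codon 4 GAT (Asp): 44.2 per 1000.
Codon 5 TTA (Leu): 18.2 per 1000.
Lowest frequency is 18.2 at codon 5.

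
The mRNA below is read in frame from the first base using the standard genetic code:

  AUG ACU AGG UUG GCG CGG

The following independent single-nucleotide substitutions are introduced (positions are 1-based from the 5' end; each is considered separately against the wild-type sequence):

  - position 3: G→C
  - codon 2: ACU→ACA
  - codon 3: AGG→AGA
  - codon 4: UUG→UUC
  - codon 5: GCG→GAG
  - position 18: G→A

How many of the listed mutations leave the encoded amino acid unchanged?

3

Codon 1: AUG (Met) → AUC (Ile) — missense.
Codon 2: ACU (Thr) → ACA (Thr) — synonymous.
Codon 3: AGG (Arg) → AGA (Arg) — synonymous.
Codon 4: UUG (Leu) → UUC (Phe) — missense.
Codon 5: GCG (Ala) → GAG (Glu) — missense.
Codon 6: CGG (Arg) → CGA (Arg) — synonymous.
Synonymous: 3 of 6.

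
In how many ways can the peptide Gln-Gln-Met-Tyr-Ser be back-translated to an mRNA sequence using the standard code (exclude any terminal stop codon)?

Gln: 2 codons.
Gln: 2 codons.
Met: 1 codon.
Tyr: 2 codons.
Ser: 6 codons.
2 × 2 × 1 × 2 × 6 = 48.

48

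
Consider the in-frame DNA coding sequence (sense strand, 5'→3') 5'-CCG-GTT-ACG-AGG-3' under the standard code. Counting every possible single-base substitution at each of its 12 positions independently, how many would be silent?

Codon 1 (CCG, Pro): 3 synonymous substitutions.
Codon 2 (GTT, Val): 3 synonymous substitutions.
Codon 3 (ACG, Thr): 3 synonymous substitutions.
Codon 4 (AGG, Arg): 2 synonymous substitutions.
Total: 3 + 3 + 3 + 2 = 11.

11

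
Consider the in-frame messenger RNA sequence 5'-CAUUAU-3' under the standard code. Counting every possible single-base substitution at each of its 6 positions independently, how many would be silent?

Codon 1 (CAU, His): 1 synonymous substitution.
Codon 2 (UAU, Tyr): 1 synonymous substitution.
Total: 1 + 1 = 2.

2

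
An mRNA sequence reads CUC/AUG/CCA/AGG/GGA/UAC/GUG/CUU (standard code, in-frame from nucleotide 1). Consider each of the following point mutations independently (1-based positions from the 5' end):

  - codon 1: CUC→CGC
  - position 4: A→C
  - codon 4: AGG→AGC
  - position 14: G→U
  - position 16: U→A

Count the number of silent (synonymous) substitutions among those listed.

0

Codon 1: CUC (Leu) → CGC (Arg) — missense.
Codon 2: AUG (Met) → CUG (Leu) — missense.
Codon 4: AGG (Arg) → AGC (Ser) — missense.
Codon 5: GGA (Gly) → GUA (Val) — missense.
Codon 6: UAC (Tyr) → AAC (Asn) — missense.
Synonymous: 0 of 5.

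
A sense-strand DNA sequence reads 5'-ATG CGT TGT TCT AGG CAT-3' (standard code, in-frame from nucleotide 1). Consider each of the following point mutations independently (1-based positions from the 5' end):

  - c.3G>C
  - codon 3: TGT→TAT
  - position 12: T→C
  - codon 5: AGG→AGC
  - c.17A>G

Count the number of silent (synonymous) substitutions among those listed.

1

Codon 1: ATG (Met) → ATC (Ile) — missense.
Codon 3: TGT (Cys) → TAT (Tyr) — missense.
Codon 4: TCT (Ser) → TCC (Ser) — synonymous.
Codon 5: AGG (Arg) → AGC (Ser) — missense.
Codon 6: CAT (His) → CGT (Arg) — missense.
Synonymous: 1 of 5.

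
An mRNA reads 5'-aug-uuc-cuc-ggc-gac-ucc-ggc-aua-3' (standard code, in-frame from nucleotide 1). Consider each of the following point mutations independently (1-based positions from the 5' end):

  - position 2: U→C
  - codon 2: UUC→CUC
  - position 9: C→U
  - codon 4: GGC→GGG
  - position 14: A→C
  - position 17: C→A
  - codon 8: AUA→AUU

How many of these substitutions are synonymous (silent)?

Codon 1: AUG (Met) → ACG (Thr) — missense.
Codon 2: UUC (Phe) → CUC (Leu) — missense.
Codon 3: CUC (Leu) → CUU (Leu) — synonymous.
Codon 4: GGC (Gly) → GGG (Gly) — synonymous.
Codon 5: GAC (Asp) → GCC (Ala) — missense.
Codon 6: UCC (Ser) → UAC (Tyr) — missense.
Codon 8: AUA (Ile) → AUU (Ile) — synonymous.
Synonymous: 3 of 7.

3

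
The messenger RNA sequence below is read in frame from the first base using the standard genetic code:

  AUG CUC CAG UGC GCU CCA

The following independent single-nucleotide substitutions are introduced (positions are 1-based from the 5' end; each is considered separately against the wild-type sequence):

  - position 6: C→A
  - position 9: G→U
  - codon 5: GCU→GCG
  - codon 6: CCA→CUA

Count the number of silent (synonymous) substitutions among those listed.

2

Codon 2: CUC (Leu) → CUA (Leu) — synonymous.
Codon 3: CAG (Gln) → CAU (His) — missense.
Codon 5: GCU (Ala) → GCG (Ala) — synonymous.
Codon 6: CCA (Pro) → CUA (Leu) — missense.
Synonymous: 2 of 4.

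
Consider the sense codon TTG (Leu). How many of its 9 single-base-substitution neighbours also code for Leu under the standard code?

2

Position 1: CTG → 1 synonymous.
Position 2: none → 0 synonymous.
Position 3: TTA → 1 synonymous.
Total: 1 + 0 + 1 = 2.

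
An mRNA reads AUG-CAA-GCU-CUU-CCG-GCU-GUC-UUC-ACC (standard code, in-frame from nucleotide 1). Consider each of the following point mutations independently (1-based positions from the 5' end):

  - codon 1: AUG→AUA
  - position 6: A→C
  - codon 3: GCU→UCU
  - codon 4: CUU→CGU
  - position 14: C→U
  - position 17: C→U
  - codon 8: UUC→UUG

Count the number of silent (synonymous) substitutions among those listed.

0

Codon 1: AUG (Met) → AUA (Ile) — missense.
Codon 2: CAA (Gln) → CAC (His) — missense.
Codon 3: GCU (Ala) → UCU (Ser) — missense.
Codon 4: CUU (Leu) → CGU (Arg) — missense.
Codon 5: CCG (Pro) → CUG (Leu) — missense.
Codon 6: GCU (Ala) → GUU (Val) — missense.
Codon 8: UUC (Phe) → UUG (Leu) — missense.
Synonymous: 0 of 7.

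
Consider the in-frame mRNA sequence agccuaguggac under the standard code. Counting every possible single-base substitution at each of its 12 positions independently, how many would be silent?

Codon 1 (AGC, Ser): 1 synonymous substitution.
Codon 2 (CUA, Leu): 4 synonymous substitutions.
Codon 3 (GUG, Val): 3 synonymous substitutions.
Codon 4 (GAC, Asp): 1 synonymous substitution.
Total: 1 + 4 + 3 + 1 = 9.

9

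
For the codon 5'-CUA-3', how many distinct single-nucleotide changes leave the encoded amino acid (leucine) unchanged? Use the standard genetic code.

4

Position 1: UUA → 1 synonymous.
Position 2: none → 0 synonymous.
Position 3: CUU, CUC, CUG → 3 synonymous.
Total: 1 + 0 + 3 = 4.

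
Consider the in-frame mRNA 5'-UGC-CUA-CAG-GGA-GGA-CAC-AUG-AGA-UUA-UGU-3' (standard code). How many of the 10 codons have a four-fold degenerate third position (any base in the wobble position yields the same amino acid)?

3

Codon 1 UGC (Cys): third position 2-fold.
Codon 2 CUA (Leu): third position 4-fold.
Codon 3 CAG (Gln): third position 2-fold.
Codon 4 GGA (Gly): third position 4-fold.
Codon 5 GGA (Gly): third position 4-fold.
Codon 6 CAC (His): third position 2-fold.
Codon 7 AUG (Met): third position 1-fold.
Codon 8 AGA (Arg): third position 2-fold.
Codon 9 UUA (Leu): third position 2-fold.
Codon 10 UGU (Cys): third position 2-fold.
Four-fold degenerate third positions: 3.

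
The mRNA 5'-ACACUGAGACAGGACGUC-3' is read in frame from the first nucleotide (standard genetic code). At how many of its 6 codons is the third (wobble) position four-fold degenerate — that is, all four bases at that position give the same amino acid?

3

Codon 1 ACA (Thr): third position 4-fold.
Codon 2 CUG (Leu): third position 4-fold.
Codon 3 AGA (Arg): third position 2-fold.
Codon 4 CAG (Gln): third position 2-fold.
Codon 5 GAC (Asp): third position 2-fold.
Codon 6 GUC (Val): third position 4-fold.
Four-fold degenerate third positions: 3.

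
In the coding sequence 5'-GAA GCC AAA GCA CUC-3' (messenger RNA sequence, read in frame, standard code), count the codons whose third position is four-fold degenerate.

Codon 1 GAA (Glu): third position 2-fold.
Codon 2 GCC (Ala): third position 4-fold.
Codon 3 AAA (Lys): third position 2-fold.
Codon 4 GCA (Ala): third position 4-fold.
Codon 5 CUC (Leu): third position 4-fold.
Four-fold degenerate third positions: 3.

3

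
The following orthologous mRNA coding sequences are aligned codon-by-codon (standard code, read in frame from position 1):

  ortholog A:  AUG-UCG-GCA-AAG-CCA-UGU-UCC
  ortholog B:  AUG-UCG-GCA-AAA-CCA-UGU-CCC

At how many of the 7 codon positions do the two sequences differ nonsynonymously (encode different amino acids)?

Codon 1: AUG Met / AUG Met — identical.
Codon 2: UCG Ser / UCG Ser — identical.
Codon 3: GCA Ala / GCA Ala — identical.
Codon 4: AAG Lys / AAA Lys — synonymous.
Codon 5: CCA Pro / CCA Pro — identical.
Codon 6: UGU Cys / UGU Cys — identical.
Codon 7: UCC Ser / CCC Pro — nonsynonymous.
Nonsynonymous differences: 1.

1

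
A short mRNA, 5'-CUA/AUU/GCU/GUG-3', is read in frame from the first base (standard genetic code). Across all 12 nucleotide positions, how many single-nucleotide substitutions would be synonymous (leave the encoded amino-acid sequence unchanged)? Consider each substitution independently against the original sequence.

Codon 1 (CUA, Leu): 4 synonymous substitutions.
Codon 2 (AUU, Ile): 2 synonymous substitutions.
Codon 3 (GCU, Ala): 3 synonymous substitutions.
Codon 4 (GUG, Val): 3 synonymous substitutions.
Total: 4 + 2 + 3 + 3 = 12.

12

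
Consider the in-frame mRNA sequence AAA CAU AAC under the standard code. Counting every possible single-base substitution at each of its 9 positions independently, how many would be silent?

3

Codon 1 (AAA, Lys): 1 synonymous substitution.
Codon 2 (CAU, His): 1 synonymous substitution.
Codon 3 (AAC, Asn): 1 synonymous substitution.
Total: 1 + 1 + 1 = 3.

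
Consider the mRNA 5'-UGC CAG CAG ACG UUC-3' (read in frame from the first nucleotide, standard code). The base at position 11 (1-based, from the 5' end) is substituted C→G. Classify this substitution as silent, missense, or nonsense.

Position 11 falls in codon 4: ACG → Thr.
After the substitution the codon is AGG → Arg.
Thr ≠ Arg, so this is a missense mutation.

missense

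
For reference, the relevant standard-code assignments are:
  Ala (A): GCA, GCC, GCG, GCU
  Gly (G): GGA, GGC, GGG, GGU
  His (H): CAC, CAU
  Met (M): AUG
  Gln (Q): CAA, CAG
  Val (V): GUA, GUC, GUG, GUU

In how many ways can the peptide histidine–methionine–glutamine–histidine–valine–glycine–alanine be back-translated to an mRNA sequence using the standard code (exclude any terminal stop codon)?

512

His: 2 codons.
Met: 1 codon.
Gln: 2 codons.
His: 2 codons.
Val: 4 codons.
Gly: 4 codons.
Ala: 4 codons.
2 × 1 × 2 × 2 × 4 × 4 × 4 = 512.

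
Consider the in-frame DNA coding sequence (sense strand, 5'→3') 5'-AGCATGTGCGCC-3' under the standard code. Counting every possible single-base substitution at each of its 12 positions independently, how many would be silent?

5

Codon 1 (AGC, Ser): 1 synonymous substitution.
Codon 2 (ATG, Met): 0 synonymous substitutions.
Codon 3 (TGC, Cys): 1 synonymous substitution.
Codon 4 (GCC, Ala): 3 synonymous substitutions.
Total: 1 + 0 + 1 + 3 = 5.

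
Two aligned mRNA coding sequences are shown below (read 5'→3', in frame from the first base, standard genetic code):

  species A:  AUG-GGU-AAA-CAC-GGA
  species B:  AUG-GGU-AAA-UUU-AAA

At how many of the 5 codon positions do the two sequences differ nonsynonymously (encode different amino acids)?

Codon 1: AUG Met / AUG Met — identical.
Codon 2: GGU Gly / GGU Gly — identical.
Codon 3: AAA Lys / AAA Lys — identical.
Codon 4: CAC His / UUU Phe — nonsynonymous.
Codon 5: GGA Gly / AAA Lys — nonsynonymous.
Nonsynonymous differences: 2.

2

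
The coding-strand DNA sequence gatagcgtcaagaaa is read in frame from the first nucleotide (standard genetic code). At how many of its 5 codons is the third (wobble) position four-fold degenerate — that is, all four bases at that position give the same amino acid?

Codon 1 GAT (Asp): third position 2-fold.
Codon 2 AGC (Ser): third position 2-fold.
Codon 3 GTC (Val): third position 4-fold.
Codon 4 AAG (Lys): third position 2-fold.
Codon 5 AAA (Lys): third position 2-fold.
Four-fold degenerate third positions: 1.

1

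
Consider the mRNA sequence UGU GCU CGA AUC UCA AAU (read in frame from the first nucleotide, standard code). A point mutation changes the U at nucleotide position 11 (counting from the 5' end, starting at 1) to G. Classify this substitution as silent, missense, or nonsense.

missense

Position 11 falls in codon 4: AUC → Ile.
After the substitution the codon is AGC → Ser.
Ile ≠ Ser, so this is a missense mutation.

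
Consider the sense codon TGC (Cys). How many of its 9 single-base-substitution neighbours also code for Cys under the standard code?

Position 1: none → 0 synonymous.
Position 2: none → 0 synonymous.
Position 3: TGT → 1 synonymous.
Total: 0 + 0 + 1 = 1.

1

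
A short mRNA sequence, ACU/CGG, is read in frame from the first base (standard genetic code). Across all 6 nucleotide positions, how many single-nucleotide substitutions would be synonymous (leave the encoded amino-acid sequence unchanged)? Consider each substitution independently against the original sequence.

Codon 1 (ACU, Thr): 3 synonymous substitutions.
Codon 2 (CGG, Arg): 4 synonymous substitutions.
Total: 3 + 4 = 7.

7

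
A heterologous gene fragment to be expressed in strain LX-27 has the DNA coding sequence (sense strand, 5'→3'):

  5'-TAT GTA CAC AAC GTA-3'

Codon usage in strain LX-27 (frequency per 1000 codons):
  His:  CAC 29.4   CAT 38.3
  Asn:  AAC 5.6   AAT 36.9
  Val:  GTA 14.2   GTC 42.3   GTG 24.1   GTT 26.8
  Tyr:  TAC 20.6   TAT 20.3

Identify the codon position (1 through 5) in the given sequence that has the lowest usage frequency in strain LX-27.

Codon 1 TAT (Tyr): 20.3 per 1000.
Codon 2 GTA (Val): 14.2 per 1000.
Codon 3 CAC (His): 29.4 per 1000.
Codon 4 AAC (Asn): 5.6 per 1000.
Codon 5 GTA (Val): 14.2 per 1000.
Lowest frequency is 5.6 at codon 4.

4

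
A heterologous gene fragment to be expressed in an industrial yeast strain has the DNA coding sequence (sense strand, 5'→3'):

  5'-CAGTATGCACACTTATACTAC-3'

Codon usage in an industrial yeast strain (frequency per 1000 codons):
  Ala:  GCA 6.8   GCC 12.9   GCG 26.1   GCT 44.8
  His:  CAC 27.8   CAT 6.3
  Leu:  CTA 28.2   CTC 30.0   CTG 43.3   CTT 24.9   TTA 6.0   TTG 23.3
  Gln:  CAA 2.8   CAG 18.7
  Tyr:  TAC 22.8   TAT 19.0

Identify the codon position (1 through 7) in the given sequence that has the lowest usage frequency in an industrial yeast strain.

Codon 1 CAG (Gln): 18.7 per 1000.
Codon 2 TAT (Tyr): 19.0 per 1000.
Codon 3 GCA (Ala): 6.8 per 1000.
Codon 4 CAC (His): 27.8 per 1000.
Codon 5 TTA (Leu): 6.0 per 1000.
Codon 6 TAC (Tyr): 22.8 per 1000.
Codon 7 TAC (Tyr): 22.8 per 1000.
Lowest frequency is 6.0 at codon 5.

5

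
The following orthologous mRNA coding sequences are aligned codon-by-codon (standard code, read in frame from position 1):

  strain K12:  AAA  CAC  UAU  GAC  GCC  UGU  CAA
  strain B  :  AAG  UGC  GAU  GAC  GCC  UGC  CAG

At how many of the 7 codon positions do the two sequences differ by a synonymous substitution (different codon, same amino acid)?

Codon 1: AAA Lys / AAG Lys — synonymous.
Codon 2: CAC His / UGC Cys — nonsynonymous.
Codon 3: UAU Tyr / GAU Asp — nonsynonymous.
Codon 4: GAC Asp / GAC Asp — identical.
Codon 5: GCC Ala / GCC Ala — identical.
Codon 6: UGU Cys / UGC Cys — synonymous.
Codon 7: CAA Gln / CAG Gln — synonymous.
Synonymous differences: 3.

3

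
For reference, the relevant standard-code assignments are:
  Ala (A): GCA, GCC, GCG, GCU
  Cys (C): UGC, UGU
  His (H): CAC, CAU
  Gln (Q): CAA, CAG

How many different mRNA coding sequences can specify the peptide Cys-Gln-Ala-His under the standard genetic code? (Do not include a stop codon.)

Cys: 2 codons.
Gln: 2 codons.
Ala: 4 codons.
His: 2 codons.
2 × 2 × 4 × 2 = 32.

32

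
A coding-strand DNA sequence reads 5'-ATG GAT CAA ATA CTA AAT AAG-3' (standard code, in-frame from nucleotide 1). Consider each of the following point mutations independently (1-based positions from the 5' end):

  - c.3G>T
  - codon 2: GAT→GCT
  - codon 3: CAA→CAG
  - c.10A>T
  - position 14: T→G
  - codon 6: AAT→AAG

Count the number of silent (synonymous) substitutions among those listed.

1

Codon 1: ATG (Met) → ATT (Ile) — missense.
Codon 2: GAT (Asp) → GCT (Ala) — missense.
Codon 3: CAA (Gln) → CAG (Gln) — synonymous.
Codon 4: ATA (Ile) → TTA (Leu) — missense.
Codon 5: CTA (Leu) → CGA (Arg) — missense.
Codon 6: AAT (Asn) → AAG (Lys) — missense.
Synonymous: 1 of 6.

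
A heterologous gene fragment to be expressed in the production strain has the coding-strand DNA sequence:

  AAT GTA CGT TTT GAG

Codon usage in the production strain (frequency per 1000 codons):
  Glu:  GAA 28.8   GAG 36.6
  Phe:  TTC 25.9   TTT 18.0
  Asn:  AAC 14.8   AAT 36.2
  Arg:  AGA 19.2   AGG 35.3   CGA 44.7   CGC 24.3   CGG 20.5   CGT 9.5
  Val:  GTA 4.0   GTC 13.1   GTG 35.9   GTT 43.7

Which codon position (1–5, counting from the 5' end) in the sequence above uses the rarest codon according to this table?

Codon 1 AAT (Asn): 36.2 per 1000.
Codon 2 GTA (Val): 4.0 per 1000.
Codon 3 CGT (Arg): 9.5 per 1000.
Codon 4 TTT (Phe): 18.0 per 1000.
Codon 5 GAG (Glu): 36.6 per 1000.
Lowest frequency is 4.0 at codon 2.

2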